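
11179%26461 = 11179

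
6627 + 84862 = 91489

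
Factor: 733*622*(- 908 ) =-2^3*227^1 * 311^1 * 733^1 = - 413980808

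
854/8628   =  427/4314= 0.10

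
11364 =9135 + 2229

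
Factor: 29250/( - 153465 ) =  - 2^1*3^1*5^2 *787^ ( - 1 ) = - 150/787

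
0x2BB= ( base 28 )or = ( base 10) 699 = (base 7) 2016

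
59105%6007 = 5042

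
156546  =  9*17394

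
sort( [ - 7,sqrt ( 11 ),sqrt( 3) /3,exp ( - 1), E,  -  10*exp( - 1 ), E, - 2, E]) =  [ - 7, - 10*exp (-1 ), - 2,exp(-1),sqrt(3)/3, E,E, E,sqrt( 11)]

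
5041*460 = 2318860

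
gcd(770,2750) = 110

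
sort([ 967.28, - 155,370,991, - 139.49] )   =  [- 155, - 139.49,370,967.28, 991]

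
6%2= 0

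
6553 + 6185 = 12738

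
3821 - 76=3745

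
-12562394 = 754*( - 16661)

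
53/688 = 53/688 =0.08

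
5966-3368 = 2598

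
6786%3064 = 658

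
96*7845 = 753120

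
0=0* 235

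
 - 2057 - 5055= - 7112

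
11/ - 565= - 11/565 = -  0.02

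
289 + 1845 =2134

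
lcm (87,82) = 7134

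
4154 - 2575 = 1579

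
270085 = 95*2843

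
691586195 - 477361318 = 214224877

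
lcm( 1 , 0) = 0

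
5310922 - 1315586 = 3995336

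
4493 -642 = 3851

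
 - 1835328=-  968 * 1896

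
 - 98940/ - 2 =49470/1 = 49470.00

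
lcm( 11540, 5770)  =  11540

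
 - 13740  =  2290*( - 6) 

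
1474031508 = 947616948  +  526414560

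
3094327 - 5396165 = - 2301838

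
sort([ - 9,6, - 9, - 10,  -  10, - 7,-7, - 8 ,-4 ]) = [-10, - 10,-9, - 9, - 8,  -  7, - 7,-4,6] 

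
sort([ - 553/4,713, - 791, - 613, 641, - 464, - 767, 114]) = [ - 791, - 767, - 613, - 464, - 553/4, 114,641, 713 ]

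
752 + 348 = 1100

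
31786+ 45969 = 77755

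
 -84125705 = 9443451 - 93569156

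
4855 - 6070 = - 1215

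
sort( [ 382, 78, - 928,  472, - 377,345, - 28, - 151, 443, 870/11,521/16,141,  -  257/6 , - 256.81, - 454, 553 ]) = [ - 928, - 454, - 377, - 256.81, - 151, - 257/6, - 28, 521/16, 78, 870/11,  141, 345, 382, 443, 472, 553 ]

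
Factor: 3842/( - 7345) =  - 34/65 = - 2^1 * 5^ (-1 )*13^(- 1)*17^1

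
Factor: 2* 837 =2^1*3^3*31^1 = 1674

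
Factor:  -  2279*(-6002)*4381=2^1*13^1*43^1*53^1 *337^1*3001^1 = 59925762598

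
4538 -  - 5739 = 10277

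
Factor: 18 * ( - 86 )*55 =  - 2^2*3^2 * 5^1 * 11^1 * 43^1  =  -85140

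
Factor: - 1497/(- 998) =3/2 = 2^( - 1)*3^1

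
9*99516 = 895644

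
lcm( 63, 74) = 4662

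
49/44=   49/44 = 1.11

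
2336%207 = 59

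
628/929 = 628/929= 0.68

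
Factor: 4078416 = 2^4*3^1*84967^1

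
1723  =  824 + 899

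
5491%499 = 2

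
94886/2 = 47443 = 47443.00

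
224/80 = 14/5 = 2.80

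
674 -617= 57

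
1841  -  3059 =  - 1218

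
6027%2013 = 2001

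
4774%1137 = 226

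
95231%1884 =1031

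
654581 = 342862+311719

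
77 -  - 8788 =8865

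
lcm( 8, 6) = 24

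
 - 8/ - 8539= 8/8539 =0.00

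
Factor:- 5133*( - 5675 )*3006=87564103650 = 2^1*3^3*5^2*29^1*59^1*167^1*227^1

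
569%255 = 59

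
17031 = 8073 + 8958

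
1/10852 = 1/10852= 0.00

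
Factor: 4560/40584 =10/89 = 2^1*5^1*89^( -1 ) 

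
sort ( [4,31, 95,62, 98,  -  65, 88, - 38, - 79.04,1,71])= [-79.04, - 65,-38,1,4,31, 62,71,88,95,98 ] 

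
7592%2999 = 1594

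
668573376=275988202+392585174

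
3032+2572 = 5604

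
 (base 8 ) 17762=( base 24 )e4i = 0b1111111110010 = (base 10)8178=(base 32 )7VI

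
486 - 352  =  134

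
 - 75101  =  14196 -89297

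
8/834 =4/417 = 0.01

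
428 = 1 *428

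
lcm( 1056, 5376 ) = 59136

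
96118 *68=6536024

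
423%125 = 48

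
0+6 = 6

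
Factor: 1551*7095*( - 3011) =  - 33134082795 = -3^2*5^1*11^2*43^1*47^1*3011^1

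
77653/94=77653/94 =826.10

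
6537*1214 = 7935918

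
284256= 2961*96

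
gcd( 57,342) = 57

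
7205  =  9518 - 2313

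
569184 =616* 924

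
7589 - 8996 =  - 1407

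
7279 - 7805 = - 526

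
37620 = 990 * 38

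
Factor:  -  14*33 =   -  462 =- 2^1*3^1* 7^1*11^1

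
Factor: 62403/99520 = 2^( - 6)*3^1*5^ (  -  1 )*11^1 * 31^1*61^1*311^( - 1 ) 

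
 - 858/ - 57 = 15+ 1/19 = 15.05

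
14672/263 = 55  +  207/263 = 55.79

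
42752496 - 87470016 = - 44717520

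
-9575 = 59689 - 69264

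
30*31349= 940470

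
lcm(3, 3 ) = 3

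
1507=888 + 619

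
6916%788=612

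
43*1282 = 55126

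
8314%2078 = 2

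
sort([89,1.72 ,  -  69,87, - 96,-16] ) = [- 96,-69 , - 16, 1.72,87,89 ] 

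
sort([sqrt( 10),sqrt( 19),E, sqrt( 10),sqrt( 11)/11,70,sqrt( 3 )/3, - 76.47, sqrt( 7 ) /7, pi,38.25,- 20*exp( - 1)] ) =[-76.47, - 20*exp( -1 ),sqrt( 11 )/11, sqrt( 7)/7,sqrt ( 3)/3,E, pi,sqrt(10 ),sqrt( 10),sqrt( 19 ),38.25,70]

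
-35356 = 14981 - 50337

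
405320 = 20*20266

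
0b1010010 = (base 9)101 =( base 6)214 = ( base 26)34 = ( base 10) 82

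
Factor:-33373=-23^1*1451^1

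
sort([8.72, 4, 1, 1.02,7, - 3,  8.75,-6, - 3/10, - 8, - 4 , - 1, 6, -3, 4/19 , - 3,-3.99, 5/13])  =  [ - 8, - 6, - 4, - 3.99, - 3, - 3, - 3, - 1, - 3/10, 4/19, 5/13, 1, 1.02, 4, 6,7,8.72,8.75]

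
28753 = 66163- 37410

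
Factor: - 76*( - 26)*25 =49400 = 2^3*5^2*13^1*19^1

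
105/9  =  35/3 = 11.67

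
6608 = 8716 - 2108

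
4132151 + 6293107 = 10425258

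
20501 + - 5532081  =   - 5511580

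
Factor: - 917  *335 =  - 5^1*7^1*67^1 * 131^1 = - 307195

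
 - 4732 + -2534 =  - 7266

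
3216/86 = 1608/43 = 37.40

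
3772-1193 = 2579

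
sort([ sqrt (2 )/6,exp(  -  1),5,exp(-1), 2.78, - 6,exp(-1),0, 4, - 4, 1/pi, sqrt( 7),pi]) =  [ -6, - 4,0, sqrt ( 2 ) /6, 1/pi, exp( - 1 ), exp( - 1),exp( - 1),sqrt(7),2.78,  pi, 4,5]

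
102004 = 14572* 7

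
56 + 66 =122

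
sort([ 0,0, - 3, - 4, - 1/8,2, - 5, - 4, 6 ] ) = [ - 5, - 4,  -  4,-3, - 1/8,0,0,2, 6 ] 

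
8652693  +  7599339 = 16252032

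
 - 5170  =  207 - 5377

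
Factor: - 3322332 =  - 2^2 *3^2*13^1*31^1*229^1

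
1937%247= 208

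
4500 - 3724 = 776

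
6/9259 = 6/9259  =  0.00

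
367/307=367/307 = 1.20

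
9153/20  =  9153/20= 457.65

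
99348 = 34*2922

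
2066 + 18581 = 20647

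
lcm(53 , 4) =212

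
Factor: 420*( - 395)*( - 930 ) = 2^3*3^2*5^3*7^1*31^1*79^1 = 154287000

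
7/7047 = 7/7047 = 0.00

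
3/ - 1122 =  - 1 + 373/374 = -0.00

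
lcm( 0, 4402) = 0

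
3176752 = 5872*541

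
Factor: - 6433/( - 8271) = 7/9=3^( - 2)*7^1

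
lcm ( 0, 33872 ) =0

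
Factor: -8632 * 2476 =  - 21372832 = - 2^5*13^1* 83^1*619^1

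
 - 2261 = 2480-4741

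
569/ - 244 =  - 3 + 163/244 = -  2.33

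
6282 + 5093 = 11375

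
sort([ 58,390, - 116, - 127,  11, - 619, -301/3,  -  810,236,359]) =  [  -  810, - 619, - 127, - 116,-301/3,  11, 58, 236,359,390]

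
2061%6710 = 2061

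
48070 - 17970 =30100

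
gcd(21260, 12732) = 4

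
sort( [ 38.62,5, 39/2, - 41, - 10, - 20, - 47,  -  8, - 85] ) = [ - 85, - 47, - 41, -20, - 10, - 8, 5,39/2 , 38.62 ] 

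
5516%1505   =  1001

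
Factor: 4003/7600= 2^(-4)*5^(-2 )*19^( - 1)*4003^1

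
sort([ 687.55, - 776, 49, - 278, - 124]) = [ - 776,  -  278, - 124  ,  49, 687.55 ] 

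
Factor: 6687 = 3^2*743^1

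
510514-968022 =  - 457508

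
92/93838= 46/46919 = 0.00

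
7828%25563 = 7828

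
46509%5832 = 5685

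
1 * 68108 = 68108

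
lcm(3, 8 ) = 24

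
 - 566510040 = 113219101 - 679729141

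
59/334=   59/334 = 0.18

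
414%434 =414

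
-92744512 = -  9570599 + -83173913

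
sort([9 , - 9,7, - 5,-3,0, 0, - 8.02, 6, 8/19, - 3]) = [ - 9, - 8.02, - 5, - 3 , - 3, 0, 0, 8/19,6,  7, 9]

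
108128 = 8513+99615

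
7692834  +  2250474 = 9943308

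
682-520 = 162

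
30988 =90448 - 59460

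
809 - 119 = 690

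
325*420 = 136500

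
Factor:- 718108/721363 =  - 2^2*179527^1*721363^( - 1)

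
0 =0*6583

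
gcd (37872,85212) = 9468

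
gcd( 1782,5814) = 18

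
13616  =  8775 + 4841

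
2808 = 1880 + 928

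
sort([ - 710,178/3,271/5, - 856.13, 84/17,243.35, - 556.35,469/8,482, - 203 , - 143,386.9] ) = [ - 856.13, - 710, - 556.35, -203 ,-143, 84/17,271/5, 469/8,178/3,  243.35,  386.9, 482 ] 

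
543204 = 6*90534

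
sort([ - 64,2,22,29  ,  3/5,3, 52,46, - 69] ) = [ - 69, -64,3/5, 2,3, 22, 29,46, 52]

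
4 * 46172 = 184688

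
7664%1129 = 890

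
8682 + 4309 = 12991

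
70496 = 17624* 4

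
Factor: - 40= - 2^3*5^1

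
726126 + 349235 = 1075361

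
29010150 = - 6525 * ( - 4446)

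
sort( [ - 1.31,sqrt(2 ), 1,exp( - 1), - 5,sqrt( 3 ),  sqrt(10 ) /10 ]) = [ - 5,-1.31,sqrt(10 )/10,exp( - 1 ),1,sqrt( 2),sqrt(3)] 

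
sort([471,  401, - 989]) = [ -989, 401,471 ]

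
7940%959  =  268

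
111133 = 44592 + 66541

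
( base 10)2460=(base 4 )212130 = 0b100110011100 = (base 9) 3333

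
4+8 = 12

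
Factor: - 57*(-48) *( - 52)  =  -142272 = - 2^6 * 3^2*13^1*19^1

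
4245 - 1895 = 2350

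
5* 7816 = 39080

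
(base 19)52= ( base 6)241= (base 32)31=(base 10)97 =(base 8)141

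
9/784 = 9/784 = 0.01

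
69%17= 1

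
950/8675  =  38/347 = 0.11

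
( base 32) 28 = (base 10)72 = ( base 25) 2M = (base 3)2200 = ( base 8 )110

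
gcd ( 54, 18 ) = 18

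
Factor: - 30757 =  - 30757^1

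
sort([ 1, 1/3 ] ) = [ 1/3, 1 ]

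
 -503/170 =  - 3+ 7/170 = -2.96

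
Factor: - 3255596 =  - 2^2*47^1*17317^1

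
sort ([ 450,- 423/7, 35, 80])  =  [ - 423/7, 35,80,450]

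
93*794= 73842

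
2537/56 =45  +  17/56  =  45.30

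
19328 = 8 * 2416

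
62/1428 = 31/714 =0.04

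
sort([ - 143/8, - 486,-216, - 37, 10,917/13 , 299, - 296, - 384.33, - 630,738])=[ - 630, - 486,-384.33,-296, - 216,-37 , - 143/8, 10, 917/13,299,738] 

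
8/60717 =8/60717 = 0.00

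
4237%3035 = 1202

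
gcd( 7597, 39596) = 1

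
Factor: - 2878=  - 2^1*1439^1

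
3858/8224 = 1929/4112 =0.47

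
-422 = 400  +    -  822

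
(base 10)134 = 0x86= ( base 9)158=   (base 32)46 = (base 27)4Q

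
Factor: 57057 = 3^1*7^1*11^1*13^1*19^1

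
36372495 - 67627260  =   - 31254765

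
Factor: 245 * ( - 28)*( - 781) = 2^2*5^1 * 7^3*11^1*71^1 = 5357660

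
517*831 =429627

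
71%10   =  1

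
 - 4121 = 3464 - 7585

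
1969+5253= 7222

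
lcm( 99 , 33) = 99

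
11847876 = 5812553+6035323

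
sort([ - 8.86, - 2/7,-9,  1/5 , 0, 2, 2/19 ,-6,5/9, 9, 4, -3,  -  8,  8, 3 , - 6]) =[ - 9,-8.86,-8 , - 6,-6, - 3, - 2/7, 0, 2/19, 1/5,  5/9,  2 , 3, 4, 8, 9 ]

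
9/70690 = 9/70690=0.00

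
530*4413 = 2338890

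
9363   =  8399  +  964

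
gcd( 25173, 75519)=25173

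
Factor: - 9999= - 3^2 * 11^1*101^1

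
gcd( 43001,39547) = 1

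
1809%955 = 854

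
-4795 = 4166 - 8961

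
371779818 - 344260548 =27519270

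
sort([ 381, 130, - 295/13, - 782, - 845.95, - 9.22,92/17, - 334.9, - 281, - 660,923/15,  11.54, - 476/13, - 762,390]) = [ - 845.95, - 782, - 762, - 660, - 334.9,-281 , - 476/13, - 295/13, - 9.22, 92/17,11.54,923/15 , 130,381,  390 ]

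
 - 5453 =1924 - 7377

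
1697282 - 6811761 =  - 5114479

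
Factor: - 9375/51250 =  -15/82 = - 2^( - 1)*  3^1*5^1 * 41^( - 1)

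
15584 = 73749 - 58165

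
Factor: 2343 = 3^1*11^1*71^1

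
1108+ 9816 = 10924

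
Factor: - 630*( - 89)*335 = 2^1*3^2 * 5^2*7^1 *67^1*89^1 = 18783450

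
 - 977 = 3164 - 4141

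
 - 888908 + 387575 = -501333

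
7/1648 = 7/1648  =  0.00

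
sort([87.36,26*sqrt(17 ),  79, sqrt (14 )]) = [sqrt( 14 ),  79,87.36, 26 * sqrt(17) ]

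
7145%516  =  437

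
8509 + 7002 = 15511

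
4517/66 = 4517/66 = 68.44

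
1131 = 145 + 986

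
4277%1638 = 1001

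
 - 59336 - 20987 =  - 80323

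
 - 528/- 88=6 + 0/1  =  6.00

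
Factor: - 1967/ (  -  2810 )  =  7/10 = 2^( - 1)*5^(  -  1 )*7^1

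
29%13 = 3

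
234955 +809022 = 1043977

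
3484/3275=1 + 209/3275 = 1.06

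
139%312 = 139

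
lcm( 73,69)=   5037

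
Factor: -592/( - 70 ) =296/35 = 2^3*5^( - 1)*7^( - 1) *37^1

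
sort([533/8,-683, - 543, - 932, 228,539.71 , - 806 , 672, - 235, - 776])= [ - 932,-806, - 776,  -  683,-543,-235,  533/8,228,539.71,672]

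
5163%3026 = 2137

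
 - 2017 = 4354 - 6371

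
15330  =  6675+8655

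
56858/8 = 28429/4 = 7107.25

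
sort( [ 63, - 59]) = [ - 59,63]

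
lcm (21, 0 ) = 0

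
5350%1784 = 1782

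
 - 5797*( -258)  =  1495626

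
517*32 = 16544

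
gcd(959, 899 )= 1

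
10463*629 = 6581227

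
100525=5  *20105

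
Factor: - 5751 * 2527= -14532777 = - 3^4*7^1*19^2 *71^1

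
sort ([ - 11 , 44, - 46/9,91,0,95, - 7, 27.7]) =[ - 11, - 7 , -46/9,0,27.7,44,91,95 ] 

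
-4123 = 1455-5578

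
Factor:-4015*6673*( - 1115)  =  5^2*11^1*73^1 * 223^1*6673^1= 29873185925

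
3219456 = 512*6288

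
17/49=17/49 = 0.35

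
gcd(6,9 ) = 3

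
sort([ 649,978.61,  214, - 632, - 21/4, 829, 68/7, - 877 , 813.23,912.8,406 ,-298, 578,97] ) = [ - 877, -632, - 298,- 21/4,68/7,97,214,  406, 578,649  ,  813.23,829 , 912.8, 978.61 ] 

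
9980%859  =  531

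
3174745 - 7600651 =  - 4425906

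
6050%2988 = 74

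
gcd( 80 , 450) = 10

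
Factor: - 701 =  - 701^1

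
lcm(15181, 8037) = 136629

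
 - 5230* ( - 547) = 2860810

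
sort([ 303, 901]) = [ 303, 901]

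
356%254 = 102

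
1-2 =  - 1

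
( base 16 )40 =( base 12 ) 54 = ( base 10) 64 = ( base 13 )4c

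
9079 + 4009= 13088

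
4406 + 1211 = 5617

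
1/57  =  1/57 = 0.02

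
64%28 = 8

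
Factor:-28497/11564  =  -69/28 = -2^( - 2 )*3^1*7^( - 1)*23^1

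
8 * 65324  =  522592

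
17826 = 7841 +9985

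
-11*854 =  - 9394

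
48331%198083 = 48331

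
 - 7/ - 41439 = 7/41439 = 0.00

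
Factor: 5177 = 31^1*167^1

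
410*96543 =39582630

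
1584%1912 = 1584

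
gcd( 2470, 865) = 5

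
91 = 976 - 885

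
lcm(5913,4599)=41391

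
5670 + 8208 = 13878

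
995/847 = 995/847 = 1.17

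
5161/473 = 10 + 431/473 = 10.91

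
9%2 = 1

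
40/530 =4/53 = 0.08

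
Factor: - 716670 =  - 2^1*3^2*5^1*7963^1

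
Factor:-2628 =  - 2^2*3^2 * 73^1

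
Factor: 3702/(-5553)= - 2/3 = - 2^1*3^ ( - 1)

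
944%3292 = 944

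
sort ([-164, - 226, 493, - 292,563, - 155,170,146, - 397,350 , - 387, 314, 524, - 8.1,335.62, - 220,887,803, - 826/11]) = [ - 397,  -  387 ,-292 , - 226, - 220, - 164, -155,- 826/11,-8.1, 146 , 170 , 314,  335.62, 350, 493,524 , 563, 803 , 887]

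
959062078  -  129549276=829512802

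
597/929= 597/929  =  0.64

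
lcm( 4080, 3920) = 199920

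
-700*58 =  - 40600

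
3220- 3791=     -  571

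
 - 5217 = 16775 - 21992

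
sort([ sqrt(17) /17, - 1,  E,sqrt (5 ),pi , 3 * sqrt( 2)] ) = [ - 1, sqrt(17)/17, sqrt(  5),E, pi,3*sqrt( 2)] 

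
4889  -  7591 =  - 2702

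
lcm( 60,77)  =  4620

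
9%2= 1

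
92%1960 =92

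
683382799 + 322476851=1005859650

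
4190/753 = 5 + 425/753 =5.56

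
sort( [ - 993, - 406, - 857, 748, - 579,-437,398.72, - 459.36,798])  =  [ - 993, - 857, - 579, - 459.36, - 437, - 406, 398.72,748, 798 ] 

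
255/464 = 255/464 = 0.55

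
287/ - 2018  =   - 287/2018 = -  0.14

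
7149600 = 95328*75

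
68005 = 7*9715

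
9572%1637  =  1387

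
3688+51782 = 55470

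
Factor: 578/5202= 3^ ( - 2)   =  1/9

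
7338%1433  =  173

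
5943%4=3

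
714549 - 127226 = 587323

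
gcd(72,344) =8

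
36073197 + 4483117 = 40556314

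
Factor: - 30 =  - 2^1*3^1*5^1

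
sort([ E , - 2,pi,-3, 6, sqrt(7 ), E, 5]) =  [ - 3 , - 2, sqrt( 7), E,E, pi, 5, 6]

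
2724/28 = 97 + 2/7 = 97.29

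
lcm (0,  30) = 0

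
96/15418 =48/7709 = 0.01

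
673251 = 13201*51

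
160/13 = 160/13  =  12.31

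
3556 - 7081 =  -  3525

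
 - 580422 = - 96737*6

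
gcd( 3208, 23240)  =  8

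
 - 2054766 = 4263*( - 482)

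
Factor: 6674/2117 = 2^1 *29^( - 1 )*47^1*71^1*73^(-1)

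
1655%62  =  43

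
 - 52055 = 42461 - 94516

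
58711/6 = 9785 + 1/6 = 9785.17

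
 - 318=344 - 662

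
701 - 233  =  468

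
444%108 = 12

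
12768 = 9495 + 3273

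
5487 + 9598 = 15085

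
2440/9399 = 2440/9399 = 0.26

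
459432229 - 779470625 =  - 320038396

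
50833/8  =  50833/8 = 6354.12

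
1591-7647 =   -  6056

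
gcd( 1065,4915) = 5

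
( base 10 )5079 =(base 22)aaj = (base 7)20544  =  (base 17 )109d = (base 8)11727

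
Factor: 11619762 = 2^1*3^1* 7^2*11^1*3593^1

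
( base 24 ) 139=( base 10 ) 657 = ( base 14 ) 34d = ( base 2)1010010001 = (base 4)22101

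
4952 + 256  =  5208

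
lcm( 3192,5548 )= 233016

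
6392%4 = 0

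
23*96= 2208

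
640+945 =1585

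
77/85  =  77/85 = 0.91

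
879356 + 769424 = 1648780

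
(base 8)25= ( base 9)23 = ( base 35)l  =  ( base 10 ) 21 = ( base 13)18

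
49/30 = 1 +19/30= 1.63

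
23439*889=20837271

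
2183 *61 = 133163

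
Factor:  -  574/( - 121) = 2^1*7^1*11^( - 2)*41^1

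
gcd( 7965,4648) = 1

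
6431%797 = 55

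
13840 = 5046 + 8794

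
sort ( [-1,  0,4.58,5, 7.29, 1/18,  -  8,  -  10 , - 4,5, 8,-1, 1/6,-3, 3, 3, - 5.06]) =[ - 10, - 8, - 5.06, - 4, - 3 , - 1, - 1 , 0,1/18,  1/6, 3 , 3,4.58, 5, 5, 7.29,8 ] 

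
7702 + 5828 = 13530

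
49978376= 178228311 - 128249935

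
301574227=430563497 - 128989270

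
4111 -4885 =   -  774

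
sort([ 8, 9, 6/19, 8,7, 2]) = [ 6/19, 2,7,8 , 8,9] 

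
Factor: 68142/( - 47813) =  - 2^1*3^1*41^1*137^( - 1) * 277^1 * 349^( - 1) 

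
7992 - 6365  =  1627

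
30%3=0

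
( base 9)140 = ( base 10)117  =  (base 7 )225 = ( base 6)313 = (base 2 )1110101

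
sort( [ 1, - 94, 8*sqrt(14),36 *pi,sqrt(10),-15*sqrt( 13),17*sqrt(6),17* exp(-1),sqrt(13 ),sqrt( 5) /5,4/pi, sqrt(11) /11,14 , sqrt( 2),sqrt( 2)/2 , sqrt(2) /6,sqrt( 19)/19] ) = [-94, -15* sqrt(13), sqrt(19 )/19,sqrt(2)/6,sqrt(11)/11,sqrt(5)/5, sqrt( 2)/2,  1,4/pi, sqrt(2),sqrt(10), sqrt( 13),17*exp( - 1),14,8*sqrt(14 ),  17*sqrt( 6),36*pi] 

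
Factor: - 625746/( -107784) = 209/36 = 2^(-2)*3^( - 2 )*11^1 *19^1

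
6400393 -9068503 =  - 2668110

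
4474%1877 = 720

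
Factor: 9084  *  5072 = 2^6*3^1*317^1 * 757^1 = 46074048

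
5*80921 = 404605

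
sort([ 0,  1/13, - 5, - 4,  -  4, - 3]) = [ - 5, - 4, - 4, - 3, 0,  1/13 ] 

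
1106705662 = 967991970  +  138713692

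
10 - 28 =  - 18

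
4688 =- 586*( - 8)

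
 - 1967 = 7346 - 9313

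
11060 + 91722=102782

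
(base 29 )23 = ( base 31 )1u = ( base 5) 221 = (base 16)3D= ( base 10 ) 61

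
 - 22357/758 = -30+383/758  =  - 29.49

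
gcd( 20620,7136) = 4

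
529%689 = 529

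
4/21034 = 2/10517 = 0.00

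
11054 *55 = 607970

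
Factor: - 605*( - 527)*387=123389145 = 3^2*5^1*11^2 *17^1 * 31^1*43^1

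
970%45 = 25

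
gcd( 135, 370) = 5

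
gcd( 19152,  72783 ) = 9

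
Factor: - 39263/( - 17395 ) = 79/35 = 5^(-1)*7^(-1)*79^1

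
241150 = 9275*26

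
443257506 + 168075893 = 611333399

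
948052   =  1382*686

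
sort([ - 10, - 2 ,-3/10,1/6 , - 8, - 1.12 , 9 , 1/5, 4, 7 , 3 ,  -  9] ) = [-10,-9,  -  8, -2, - 1.12,- 3/10,  1/6,1/5 , 3, 4,7, 9 ]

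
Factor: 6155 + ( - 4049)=2106 = 2^1*3^4 * 13^1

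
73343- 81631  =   - 8288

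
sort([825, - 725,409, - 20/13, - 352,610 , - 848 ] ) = [ - 848, - 725,-352  , - 20/13, 409,610, 825] 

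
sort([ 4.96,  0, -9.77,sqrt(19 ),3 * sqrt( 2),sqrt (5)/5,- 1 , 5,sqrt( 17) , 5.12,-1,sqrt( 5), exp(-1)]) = [-9.77, - 1,-1,0 , exp(-1 ),sqrt( 5 ) /5,sqrt ( 5), sqrt( 17),3*sqrt ( 2 ),sqrt( 19 ),4.96,5, 5.12]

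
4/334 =2/167 = 0.01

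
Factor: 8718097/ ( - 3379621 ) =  -7^(- 1)*482803^( - 1)*8718097^1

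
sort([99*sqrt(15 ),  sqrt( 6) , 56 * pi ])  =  [ sqrt(6 ),56*pi, 99*sqrt( 15 ) ] 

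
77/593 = 77/593 = 0.13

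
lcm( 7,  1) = 7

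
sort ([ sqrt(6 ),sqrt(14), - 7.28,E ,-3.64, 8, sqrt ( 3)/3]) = [ - 7.28,  -  3.64, sqrt(3)/3 , sqrt(6 ), E,sqrt(14),8]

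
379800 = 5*75960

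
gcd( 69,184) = 23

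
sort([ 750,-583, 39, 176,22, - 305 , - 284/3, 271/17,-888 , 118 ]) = [ - 888,  -  583, - 305, - 284/3  ,  271/17,22 , 39, 118, 176, 750]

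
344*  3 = 1032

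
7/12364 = 7/12364 = 0.00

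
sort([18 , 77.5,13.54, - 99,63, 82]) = [-99,13.54,18, 63,77.5,82 ]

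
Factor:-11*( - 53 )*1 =11^1*53^1 = 583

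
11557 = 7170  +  4387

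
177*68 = 12036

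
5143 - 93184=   -  88041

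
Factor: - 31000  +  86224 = 55224   =  2^3*3^2 * 13^1 * 59^1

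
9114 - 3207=5907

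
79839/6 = 13306 + 1/2 =13306.50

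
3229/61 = 52  +  57/61 = 52.93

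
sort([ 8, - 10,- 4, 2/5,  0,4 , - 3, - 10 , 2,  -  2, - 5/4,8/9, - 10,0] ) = [ - 10, - 10,-10, - 4, - 3,- 2,-5/4, 0,0, 2/5,8/9, 2,4, 8 ] 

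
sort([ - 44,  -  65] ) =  [  -  65, - 44 ] 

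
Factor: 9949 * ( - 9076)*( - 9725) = 878139530900 = 2^2*5^2*389^1* 2269^1*9949^1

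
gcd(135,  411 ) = 3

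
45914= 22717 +23197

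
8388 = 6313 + 2075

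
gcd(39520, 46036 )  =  4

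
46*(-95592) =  - 4397232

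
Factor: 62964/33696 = 2^ ( - 3 )*3^( - 1)*11^1 * 13^( - 1)*53^1 = 583/312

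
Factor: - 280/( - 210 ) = 2^2*3^(-1) = 4/3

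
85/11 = 85/11 = 7.73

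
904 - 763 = 141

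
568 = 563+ 5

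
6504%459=78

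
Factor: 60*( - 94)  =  -5640 = - 2^3*3^1*5^1*47^1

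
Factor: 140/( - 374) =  - 70/187= - 2^1 * 5^1*7^1*11^( - 1 )*17^( - 1 ) 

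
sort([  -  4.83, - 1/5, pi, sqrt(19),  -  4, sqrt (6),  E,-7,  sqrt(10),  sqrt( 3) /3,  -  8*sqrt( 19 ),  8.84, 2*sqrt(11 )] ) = [ - 8*sqrt(19), - 7,  -  4.83,  -  4, - 1/5,sqrt(3 ) /3, sqrt( 6), E,  pi,sqrt(10 ),sqrt(19), 2*sqrt( 11),8.84]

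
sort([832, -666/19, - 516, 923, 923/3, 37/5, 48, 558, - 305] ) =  [-516,  -  305,-666/19, 37/5, 48 , 923/3, 558, 832, 923]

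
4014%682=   604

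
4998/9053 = 4998/9053 = 0.55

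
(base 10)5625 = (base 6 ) 42013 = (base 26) 889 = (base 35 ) 4KP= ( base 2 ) 1010111111001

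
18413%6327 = 5759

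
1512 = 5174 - 3662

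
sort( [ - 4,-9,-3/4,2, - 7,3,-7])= [-9, - 7, - 7,-4, - 3/4,2,3 ]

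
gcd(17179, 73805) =1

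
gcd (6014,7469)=97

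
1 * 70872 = 70872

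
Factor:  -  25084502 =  - 2^1*12542251^1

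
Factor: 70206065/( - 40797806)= - 2^ ( - 1)*5^1*7^( - 1)*569^1*24677^1*2914129^(  -  1)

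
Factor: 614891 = 607^1 * 1013^1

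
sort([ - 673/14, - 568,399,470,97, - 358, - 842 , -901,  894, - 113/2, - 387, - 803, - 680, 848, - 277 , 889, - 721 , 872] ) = [ - 901, - 842, - 803,-721, - 680, -568,-387, - 358,-277, - 113/2, - 673/14, 97, 399,470,848, 872,  889, 894 ] 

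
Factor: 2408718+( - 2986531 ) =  - 17^1*41^1*829^1 = -577813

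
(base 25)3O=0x63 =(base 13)78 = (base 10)99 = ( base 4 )1203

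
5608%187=185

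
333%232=101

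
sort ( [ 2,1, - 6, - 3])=[ - 6, - 3, 1,2] 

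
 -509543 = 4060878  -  4570421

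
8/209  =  8/209 = 0.04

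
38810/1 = 38810 = 38810.00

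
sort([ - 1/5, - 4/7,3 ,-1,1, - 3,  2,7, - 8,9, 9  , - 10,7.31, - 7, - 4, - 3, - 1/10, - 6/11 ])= [ - 10, - 8, - 7, - 4, - 3, - 3, - 1, - 4/7, - 6/11, - 1/5, - 1/10 , 1,2, 3,  7,7.31,  9 , 9]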